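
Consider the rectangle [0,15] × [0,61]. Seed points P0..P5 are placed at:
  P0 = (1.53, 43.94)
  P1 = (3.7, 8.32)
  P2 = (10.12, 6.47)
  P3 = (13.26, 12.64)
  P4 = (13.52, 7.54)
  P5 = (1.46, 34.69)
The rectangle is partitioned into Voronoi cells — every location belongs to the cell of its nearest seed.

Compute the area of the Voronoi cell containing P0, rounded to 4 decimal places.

Area of P0's cell: 325.9566

1. box [0,15]×[0,61]: [(0, 0) (15, 0) (15, 61) (0, 61)]
2. ⊥bis P0·P1 via (2.615,26.13): [(0, 25.9707) (15, 26.8845) (15, 61) (0, 61)]  |A|=518.586
3. ⊥bis P0·P2 via (5.825,25.205): [(0, 25.9707) (12.4819, 26.7311) (15, 27.3084) (15, 61) (0, 61)]  |A|=518.0524
4. ⊥bis P0·P3 via (7.395,28.29): [(0, 25.9707) (1.4404, 26.0584) (15, 31.1401) (15, 61) (0, 61)]  |A|=489.7342
5. ⊥bis P0·P4 via (7.525,25.74): [(0, 25.9707) (1.4404, 26.0584) (15, 31.1401) (15, 61) (0, 61)]  |A|=489.7342
6. ⊥bis P0·P5 via (1.495,39.315): [(0, 39.3263) (15, 39.2128) (15, 61) (0, 61)]  |A|=325.9566
7. canonical 4-gon: [(0, 39.3263) (15, 39.2128) (15, 61) (0, 61)]
8. shoelace: 325.9566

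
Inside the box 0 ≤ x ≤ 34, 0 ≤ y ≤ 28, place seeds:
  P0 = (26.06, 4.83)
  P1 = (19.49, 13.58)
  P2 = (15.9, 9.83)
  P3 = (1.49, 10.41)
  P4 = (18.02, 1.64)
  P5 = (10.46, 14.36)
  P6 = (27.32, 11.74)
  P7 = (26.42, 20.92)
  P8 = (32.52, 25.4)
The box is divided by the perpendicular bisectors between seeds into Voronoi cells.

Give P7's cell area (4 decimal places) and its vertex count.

Area of P7's cell: 137.7748 (5 vertices)

1. box [0,34]×[0,28]: [(0, 0) (34, 0) (34, 28) (0, 28)]
2. ⊥bis P7·P0 via (26.24,12.875): [(0, 13.4621) (34, 12.7014) (34, 28) (0, 28)]  |A|=507.2209
3. ⊥bis P7·P1 via (22.955,17.25): [(27.6216, 12.8441) (34, 12.7014) (34, 28) (11.569, 28)]  |A|=218.7717
4. ⊥bis P7·P2 via (21.16,15.375): [(27.6216, 12.8441) (34, 12.7014) (34, 28) (11.569, 28)]  |A|=218.7717
5. ⊥bis P7·P3 via (13.955,15.665): [(27.6216, 12.8441) (34, 12.7014) (34, 28) (11.569, 28)]  |A|=218.7717
6. ⊥bis P7·P4 via (22.22,11.28): [(27.6216, 12.8441) (34, 12.7014) (34, 28) (11.569, 28)]  |A|=218.7717
7. ⊥bis P7·P5 via (18.44,17.64): [(15.8387, 23.9688) (27.6216, 12.8441) (34, 12.7014) (34, 28) (14.1818, 28)]  |A|=213.5054
8. ⊥bis P7·P6 via (26.87,16.33): [(15.8387, 23.9688) (24.2061, 16.0688) (34, 17.029) (34, 28) (14.1818, 28)]  |A|=182.2724
9. ⊥bis P7·P8 via (29.47,23.16): [(15.8387, 23.9688) (24.2061, 16.0688) (33.9746, 17.0265) (25.9154, 28) (14.1818, 28)]  |A|=137.7748
10. canonical 5-gon: [(15.8387, 23.9688) (24.2061, 16.0688) (33.9746, 17.0265) (25.9154, 28) (14.1818, 28)]
11. shoelace: 137.7748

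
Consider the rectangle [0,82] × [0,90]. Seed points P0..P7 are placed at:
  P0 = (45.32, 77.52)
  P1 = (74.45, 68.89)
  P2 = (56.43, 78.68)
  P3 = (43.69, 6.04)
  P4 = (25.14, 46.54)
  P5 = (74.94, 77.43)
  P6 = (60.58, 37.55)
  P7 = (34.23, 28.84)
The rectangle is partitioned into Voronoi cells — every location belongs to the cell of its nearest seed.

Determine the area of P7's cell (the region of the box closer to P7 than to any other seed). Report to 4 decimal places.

Area of P7's cell: 1110.1034

1. box [0,82]×[0,90]: [(0, 0) (82, 0) (82, 90) (0, 90)]
2. ⊥bis P7·P0 via (39.775,53.18): [(0, 62.2413) (0, 0) (82, 0) (82, 43.5605)]  |A|=4337.8761
3. ⊥bis P7·P1 via (54.34,48.865): [(53.0561, 50.1544) (0, 62.2413) (0, 0) (82, 0) (82, 21.0876)]  |A|=4012.6483
4. ⊥bis P7·P2 via (45.33,53.76): [(53.0561, 50.1544) (0, 62.2413) (0, 0) (82, 0) (82, 21.0876)]  |A|=4012.6483
5. ⊥bis P7·P3 via (38.96,17.44): [(71.9868, 31.1432) (53.0561, 50.1544) (0, 62.2413) (0, 1.275)]  |A|=2584.3064
6. ⊥bis P7·P4 via (29.685,37.69): [(71.9868, 31.1432) (53.3604, 49.8487) (0, 22.445) (0, 1.275)]  |A|=1516.2632
7. ⊥bis P7·P5 via (54.585,53.135): [(71.9868, 31.1432) (53.3604, 49.8487) (0, 22.445) (0, 1.275)]  |A|=1516.2632
8. ⊥bis P7·P6 via (47.405,33.195): [(50.9662, 22.4215) (43.5632, 44.8173) (0, 22.445) (0, 1.275)]  |A|=1110.1034
9. canonical 4-gon: [(50.9662, 22.4215) (43.5632, 44.8173) (0, 22.445) (0, 1.275)]
10. shoelace: 1110.1034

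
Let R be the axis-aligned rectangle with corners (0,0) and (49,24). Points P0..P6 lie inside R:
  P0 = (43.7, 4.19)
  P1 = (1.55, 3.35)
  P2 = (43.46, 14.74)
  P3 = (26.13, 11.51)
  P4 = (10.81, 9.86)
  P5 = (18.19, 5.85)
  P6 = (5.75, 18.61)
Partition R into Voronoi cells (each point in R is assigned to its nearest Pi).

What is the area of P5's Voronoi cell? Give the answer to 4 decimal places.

1. box [0,49]×[0,24]: [(0, 0) (49, 0) (49, 24) (0, 24)]
2. ⊥bis P5·P0 via (30.945,5.02): [(0, 0) (30.6183, 0) (32.1801, 24) (0, 24)]  |A|=753.5809
3. ⊥bis P5·P1 via (9.87,4.6): [(10.5611, 0) (30.6183, 0) (32.1801, 24) (6.9553, 24)]  |A|=543.3836
4. ⊥bis P5·P2 via (30.825,10.295): [(10.5611, 0) (30.6183, 0) (31.2159, 9.1837) (26.0036, 24) (6.9553, 24)]  |A|=497.6273
5. ⊥bis P5·P3 via (22.16,8.68): [(10.5611, 0) (28.3475, 0) (11.2392, 24) (6.9553, 24)]  |A|=264.8431
6. ⊥bis P5·P4 via (14.5,7.855): [(10.4898, 0.4746) (10.5611, 0) (28.3475, 0) (18.0676, 14.4209)]  |A|=130.5433
7. ⊥bis P5·P6 via (11.97,12.23): [(10.4898, 0.4746) (10.5611, 0) (28.3475, 0) (18.0676, 14.4209)]  |A|=130.5433
8. canonical 4-gon: [(10.4898, 0.4746) (10.5611, 0) (28.3475, 0) (18.0676, 14.4209)]
9. shoelace: 130.5433

Area of P5's cell: 130.5433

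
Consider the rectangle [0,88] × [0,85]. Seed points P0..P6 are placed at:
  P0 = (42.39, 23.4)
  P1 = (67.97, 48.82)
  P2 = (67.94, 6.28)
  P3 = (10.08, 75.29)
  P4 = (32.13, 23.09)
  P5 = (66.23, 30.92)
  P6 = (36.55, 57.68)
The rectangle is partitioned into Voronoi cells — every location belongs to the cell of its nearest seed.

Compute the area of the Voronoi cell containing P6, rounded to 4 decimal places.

Area of P6's cell: 1466.8582

1. box [0,88]×[0,85]: [(0, 0) (88, 0) (88, 85) (0, 85)]
2. ⊥bis P6·P0 via (39.47,40.54): [(0, 33.8158) (88, 48.8077) (88, 85) (0, 85)]  |A|=3844.567
3. ⊥bis P6·P1 via (52.26,53.25): [(0, 33.8158) (49.1405, 42.1875) (61.2131, 85) (0, 85)]  |A|=2567.9511
4. ⊥bis P6·P2 via (52.245,31.98): [(0, 33.8158) (49.1405, 42.1875) (61.2131, 85) (0, 85)]  |A|=2567.9511
5. ⊥bis P6·P3 via (23.315,66.485): [(1.7829, 34.1196) (49.1405, 42.1875) (61.2131, 85) (35.6327, 85)]  |A|=1615.8202
6. ⊥bis P6·P4 via (34.34,40.385): [(8.1754, 43.7284) (36.7514, 40.0769) (49.1405, 42.1875) (61.2131, 85) (35.6327, 85)]  |A|=1466.8582
7. ⊥bis P6·P5 via (51.39,44.3): [(8.1754, 43.7284) (36.7514, 40.0769) (49.1405, 42.1875) (61.2131, 85) (35.6327, 85)]  |A|=1466.8582
8. canonical 5-gon: [(8.1754, 43.7284) (36.7514, 40.0769) (49.1405, 42.1875) (61.2131, 85) (35.6327, 85)]
9. shoelace: 1466.8582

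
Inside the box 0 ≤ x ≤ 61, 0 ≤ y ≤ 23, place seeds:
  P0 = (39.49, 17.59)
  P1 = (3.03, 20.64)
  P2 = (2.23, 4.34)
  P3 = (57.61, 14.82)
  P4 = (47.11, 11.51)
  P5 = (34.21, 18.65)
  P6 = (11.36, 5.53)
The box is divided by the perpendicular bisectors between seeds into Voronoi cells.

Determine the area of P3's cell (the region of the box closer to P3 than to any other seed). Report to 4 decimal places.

1. box [0,61]×[0,23]: [(0, 0) (61, 0) (61, 23) (0, 23)]
2. ⊥bis P3·P0 via (48.55,16.205): [(46.0727, 0) (61, 0) (61, 23) (49.5887, 23)]  |A|=302.8928
3. ⊥bis P3·P1 via (30.32,17.73): [(46.0727, 0) (61, 0) (61, 23) (49.5887, 23)]  |A|=302.8928
4. ⊥bis P3·P2 via (29.92,9.58): [(46.0727, 0) (61, 0) (61, 23) (49.5887, 23)]  |A|=302.8928
5. ⊥bis P3·P4 via (52.36,13.165): [(49.4813, 22.2969) (56.5101, 0) (61, 0) (61, 23) (49.5887, 23)]  |A|=186.5323
6. ⊥bis P3·P5 via (45.91,16.735): [(49.4813, 22.2969) (56.5101, 0) (61, 0) (61, 23) (49.5887, 23)]  |A|=186.5323
7. ⊥bis P3·P6 via (34.485,10.175): [(49.4813, 22.2969) (56.5101, 0) (61, 0) (61, 23) (49.5887, 23)]  |A|=186.5323
8. canonical 5-gon: [(49.4813, 22.2969) (56.5101, 0) (61, 0) (61, 23) (49.5887, 23)]
9. shoelace: 186.5323

Area of P3's cell: 186.5323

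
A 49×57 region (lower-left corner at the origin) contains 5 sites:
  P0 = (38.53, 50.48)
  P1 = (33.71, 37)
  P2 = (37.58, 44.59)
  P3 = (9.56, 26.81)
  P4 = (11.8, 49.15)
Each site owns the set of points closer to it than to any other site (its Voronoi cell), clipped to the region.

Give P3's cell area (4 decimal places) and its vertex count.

Area of P3's cell: 1030.6988 (4 vertices)

1. box [0,49]×[0,57]: [(0, 0) (49, 0) (49, 57) (0, 57)]
2. ⊥bis P3·P0 via (24.045,38.645): [(0, 0) (49, 0) (49, 8.1023) (9.048, 57) (0, 57)]  |A|=1816.2192
3. ⊥bis P3·P1 via (21.635,31.905): [(0, 0) (35.0972, 0) (13.1803, 51.9425) (9.048, 57) (0, 57)]  |A|=1310.0353
4. ⊥bis P3·P2 via (23.57,35.7): [(0, 0) (35.0972, 0) (13.1803, 51.9425) (9.048, 57) (0, 57)]  |A|=1310.0353
5. ⊥bis P3·P4 via (10.68,37.98): [(0, 39.0509) (0, 0) (35.0972, 0) (19.4424, 37.1014)]  |A|=1030.6988
6. canonical 4-gon: [(0, 39.0509) (0, 0) (35.0972, 0) (19.4424, 37.1014)]
7. shoelace: 1030.6988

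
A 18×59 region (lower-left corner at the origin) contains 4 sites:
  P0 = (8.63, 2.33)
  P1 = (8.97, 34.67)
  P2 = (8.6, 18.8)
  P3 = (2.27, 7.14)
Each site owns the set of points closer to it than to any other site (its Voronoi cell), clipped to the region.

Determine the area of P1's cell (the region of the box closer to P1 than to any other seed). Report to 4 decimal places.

Area of P1's cell: 580.8602

1. box [0,18]×[0,59]: [(0, 0) (18, 0) (18, 59) (0, 59)]
2. ⊥bis P1·P0 via (8.8,18.5): [(0, 18.5925) (18, 18.4033) (18, 59) (0, 59)]  |A|=729.0378
3. ⊥bis P1·P2 via (8.785,26.735): [(0, 26.9398) (18, 26.5202) (18, 59) (0, 59)]  |A|=580.8602
4. ⊥bis P1·P3 via (5.62,20.905): [(0, 26.9398) (18, 26.5202) (18, 59) (0, 59)]  |A|=580.8602
5. canonical 4-gon: [(0, 26.9398) (18, 26.5202) (18, 59) (0, 59)]
6. shoelace: 580.8602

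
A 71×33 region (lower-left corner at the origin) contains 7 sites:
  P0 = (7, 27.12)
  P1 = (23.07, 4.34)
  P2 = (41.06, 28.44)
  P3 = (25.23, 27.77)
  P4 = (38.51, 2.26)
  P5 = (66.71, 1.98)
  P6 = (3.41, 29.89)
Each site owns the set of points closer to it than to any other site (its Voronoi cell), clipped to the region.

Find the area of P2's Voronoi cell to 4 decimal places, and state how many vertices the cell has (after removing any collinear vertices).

1. box [0,71]×[0,33]: [(0, 0) (71, 0) (71, 33) (0, 33)]
2. ⊥bis P2·P0 via (24.03,27.78): [(25.1066, 0) (71, 0) (71, 33) (23.8277, 33)]  |A|=1535.5838
3. ⊥bis P2·P1 via (32.065,16.39): [(24.2452, 22.2273) (54.0216, 0) (71, 0) (71, 33) (23.8277, 33)]  |A|=1214.2333
4. ⊥bis P2·P3 via (33.145,28.105): [(33.6922, 15.1753) (54.0216, 0) (71, 0) (71, 33) (32.9378, 33)]  |A|=1083.6276
5. ⊥bis P2·P4 via (39.785,15.35): [(33.6596, 15.9466) (71, 12.3096) (71, 33) (32.9378, 33)]  |A|=710.8385
6. ⊥bis P2·P5 via (53.885,15.21): [(33.6596, 15.9466) (52.7288, 14.0892) (71, 31.8011) (71, 33) (32.9378, 33)]  |A|=532.7725
7. ⊥bis P2·P6 via (22.235,29.165): [(33.6596, 15.9466) (52.7288, 14.0892) (71, 31.8011) (71, 33) (32.9378, 33)]  |A|=532.7725
8. canonical 5-gon: [(33.6596, 15.9466) (52.7288, 14.0892) (71, 31.8011) (71, 33) (32.9378, 33)]
9. shoelace: 532.7725

Area of P2's cell: 532.7725 (5 vertices)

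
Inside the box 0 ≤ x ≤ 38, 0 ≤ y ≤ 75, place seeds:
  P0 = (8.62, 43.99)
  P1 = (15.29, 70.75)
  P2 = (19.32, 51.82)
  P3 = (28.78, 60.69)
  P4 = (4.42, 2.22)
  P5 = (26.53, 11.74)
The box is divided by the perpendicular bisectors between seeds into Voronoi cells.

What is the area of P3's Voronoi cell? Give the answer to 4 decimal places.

Area of P3's cell: 379.8774

1. box [0,38]×[0,75]: [(0, 0) (38, 0) (38, 75) (0, 75)]
2. ⊥bis P3·P0 via (18.7,52.34): [(0, 74.9144) (38, 29.0413) (38, 75) (0, 75)]  |A|=874.8419
3. ⊥bis P3·P1 via (22.035,65.72): [(15.2041, 56.5601) (38, 29.0413) (38, 75) (28.9554, 75)]  |A|=607.2238
4. ⊥bis P3·P2 via (24.05,56.255): [(18.9961, 61.645) (38, 41.3771) (38, 75) (28.9554, 75)]  |A|=379.8774
5. ⊥bis P3·P4 via (16.6,31.455): [(18.9961, 61.645) (38, 41.3771) (38, 75) (28.9554, 75)]  |A|=379.8774
6. ⊥bis P3·P5 via (27.655,36.215): [(18.9961, 61.645) (38, 41.3771) (38, 75) (28.9554, 75)]  |A|=379.8774
7. canonical 4-gon: [(18.9961, 61.645) (38, 41.3771) (38, 75) (28.9554, 75)]
8. shoelace: 379.8774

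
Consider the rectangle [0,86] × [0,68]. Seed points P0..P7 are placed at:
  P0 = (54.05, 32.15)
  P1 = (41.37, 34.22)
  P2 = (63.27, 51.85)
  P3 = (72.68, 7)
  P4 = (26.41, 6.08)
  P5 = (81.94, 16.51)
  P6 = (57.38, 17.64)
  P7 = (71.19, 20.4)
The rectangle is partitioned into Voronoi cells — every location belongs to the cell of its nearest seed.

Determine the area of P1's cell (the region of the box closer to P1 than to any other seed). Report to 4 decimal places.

Area of P1's cell: 1843.9607

1. box [0,86]×[0,68]: [(0, 0) (86, 0) (86, 68) (0, 68)]
2. ⊥bis P1·P0 via (47.71,33.185): [(0, 0) (42.2926, 0) (53.3935, 68) (0, 68)]  |A|=3253.3273
3. ⊥bis P1·P2 via (52.32,43.035): [(0, 0) (42.2926, 0) (49.8241, 46.1354) (32.2226, 68) (0, 68)]  |A|=3021.8801
4. ⊥bis P1·P3 via (57.025,20.61): [(0, 0) (39.1073, 0) (43.029, 4.511) (49.8241, 46.1354) (32.2226, 68) (0, 68)]  |A|=3014.6956
5. ⊥bis P1·P4 via (33.89,20.15): [(0, 38.1669) (44.6484, 14.4306) (49.8241, 46.1354) (32.2226, 68) (0, 68)]  |A|=1864.6836
6. ⊥bis P1·P5 via (61.655,25.365): [(0, 38.1669) (44.6484, 14.4306) (49.8241, 46.1354) (32.2226, 68) (0, 68)]  |A|=1864.6836
7. ⊥bis P1·P6 via (49.375,25.93): [(0, 38.1669) (40.0163, 16.8931) (45.9924, 22.6637) (49.8241, 46.1354) (32.2226, 68) (0, 68)]  |A|=1843.9607
8. ⊥bis P1·P7 via (56.28,27.31): [(0, 38.1669) (40.0163, 16.8931) (45.9924, 22.6637) (49.8241, 46.1354) (32.2226, 68) (0, 68)]  |A|=1843.9607
9. canonical 6-gon: [(0, 38.1669) (40.0163, 16.8931) (45.9924, 22.6637) (49.8241, 46.1354) (32.2226, 68) (0, 68)]
10. shoelace: 1843.9607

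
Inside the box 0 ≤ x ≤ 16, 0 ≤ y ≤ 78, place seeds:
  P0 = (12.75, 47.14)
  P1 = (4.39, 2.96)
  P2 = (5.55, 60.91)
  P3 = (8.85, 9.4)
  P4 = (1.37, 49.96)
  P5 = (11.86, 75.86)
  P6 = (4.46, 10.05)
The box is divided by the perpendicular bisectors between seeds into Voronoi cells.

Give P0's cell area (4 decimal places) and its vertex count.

Area of P0's cell: 284.1253 (5 vertices)

1. box [0,16]×[0,78]: [(0, 0) (16, 0) (16, 78) (0, 78)]
2. ⊥bis P0·P1 via (8.57,25.05): [(0, 26.6717) (16, 23.6441) (16, 78) (0, 78)]  |A|=845.4743
3. ⊥bis P0·P2 via (9.15,54.025): [(0, 49.2407) (0, 26.6717) (16, 23.6441) (16, 57.6067)]  |A|=452.2533
4. ⊥bis P0·P3 via (10.8,28.27): [(0, 49.2407) (0, 29.3861) (16, 27.7326) (16, 57.6067)]  |A|=397.8295
5. ⊥bis P0·P4 via (7.06,48.55): [(8.3076, 53.5845) (2.2534, 29.1532) (16, 27.7326) (16, 57.6067)]  |A|=287.1259
6. ⊥bis P0·P5 via (12.305,61.5): [(8.3076, 53.5845) (2.2534, 29.1532) (16, 27.7326) (16, 57.6067)]  |A|=287.1259
7. ⊥bis P0·P6 via (8.605,28.595): [(8.3076, 53.5845) (2.4557, 29.9694) (9.4219, 28.4124) (16, 27.7326) (16, 57.6067)]  |A|=284.1253
8. canonical 5-gon: [(8.3076, 53.5845) (2.4557, 29.9694) (9.4219, 28.4124) (16, 27.7326) (16, 57.6067)]
9. shoelace: 284.1253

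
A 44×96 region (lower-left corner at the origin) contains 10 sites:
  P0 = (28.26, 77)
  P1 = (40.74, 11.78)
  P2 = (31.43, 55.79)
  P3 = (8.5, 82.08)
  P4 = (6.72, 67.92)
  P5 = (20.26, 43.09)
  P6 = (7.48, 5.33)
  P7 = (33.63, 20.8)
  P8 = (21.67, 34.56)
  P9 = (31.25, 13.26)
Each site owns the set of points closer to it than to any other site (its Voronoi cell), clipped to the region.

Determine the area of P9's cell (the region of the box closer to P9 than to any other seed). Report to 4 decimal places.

Area of P9's cell: 301.2174

1. box [0,44]×[0,96]: [(0, 0) (44, 0) (44, 96) (0, 96)]
2. ⊥bis P9·P0 via (29.755,45.13): [(0, 43.7342) (0, 0) (44, 0) (44, 45.7982)]  |A|=1969.7136
3. ⊥bis P9·P1 via (35.995,12.52): [(41.1641, 45.6652) (0, 43.7342) (0, 0) (34.0425, 0)]  |A|=1677.4178
4. ⊥bis P9·P2 via (31.34,34.525): [(39.4214, 34.4908) (0, 34.6576) (0, 0) (34.0425, 0)]  |A|=1270.2026
5. ⊥bis P9·P3 via (19.875,47.67): [(39.4214, 34.4908) (0, 34.6576) (0, 0) (34.0425, 0)]  |A|=1270.2026
6. ⊥bis P9·P4 via (18.985,40.59): [(39.4214, 34.4908) (5.7121, 34.6335) (0, 32.07) (0, 0) (34.0425, 0)]  |A|=1262.8122
7. ⊥bis P9·P5 via (25.755,28.175): [(39.2095, 33.1319) (0, 18.6863) (0, 0) (34.0425, 0)]  |A|=930.2867
8. ⊥bis P9·P6 via (19.365,9.295): [(39.2095, 33.1319) (14.4552, 24.0119) (22.4659, 0) (34.0425, 0)]  |A|=525.5039
9. ⊥bis P9·P7 via (32.44,17.03): [(36.4986, 15.7489) (14.9419, 22.5533) (22.4659, 0) (34.0425, 0)]  |A|=308.6478
10. ⊥bis P9·P8 via (26.46,23.91): [(36.4986, 15.7489) (19.9375, 20.9764) (16.0511, 19.2284) (22.4659, 0) (34.0425, 0)]  |A|=301.2174
11. canonical 5-gon: [(36.4986, 15.7489) (19.9375, 20.9764) (16.0511, 19.2284) (22.4659, 0) (34.0425, 0)]
12. shoelace: 301.2174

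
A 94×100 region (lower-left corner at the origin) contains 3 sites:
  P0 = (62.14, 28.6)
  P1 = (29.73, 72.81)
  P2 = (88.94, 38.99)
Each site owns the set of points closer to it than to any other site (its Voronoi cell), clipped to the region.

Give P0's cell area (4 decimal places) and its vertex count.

1. box [0,94]×[0,100]: [(0, 0) (94, 0) (94, 100) (0, 100)]
2. ⊥bis P0·P1 via (45.935,50.705): [(0, 17.0304) (0, 0) (94, 0) (94, 85.9411)]  |A|=4839.6598
3. ⊥bis P0·P2 via (75.54,33.795): [(63.8832, 63.8627) (0, 17.0304) (0, 0) (88.6419, 0)]  |A|=3374.4313
4. canonical 4-gon: [(63.8832, 63.8627) (0, 17.0304) (0, 0) (88.6419, 0)]
5. shoelace: 3374.4313

Area of P0's cell: 3374.4313 (4 vertices)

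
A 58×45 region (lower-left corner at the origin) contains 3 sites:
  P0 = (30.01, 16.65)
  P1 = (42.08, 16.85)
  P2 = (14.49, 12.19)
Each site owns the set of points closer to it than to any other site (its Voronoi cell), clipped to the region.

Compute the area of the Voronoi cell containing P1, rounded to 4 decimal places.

Area of P1's cell: 992.2625

1. box [0,58]×[0,45]: [(0, 0) (58, 0) (58, 45) (0, 45)]
2. ⊥bis P1·P0 via (36.045,16.75): [(36.3225, 0) (58, 0) (58, 45) (35.5769, 45)]  |A|=992.2625
3. ⊥bis P1·P2 via (28.285,14.52): [(36.3225, 0) (58, 0) (58, 45) (35.5769, 45)]  |A|=992.2625
4. canonical 4-gon: [(36.3225, 0) (58, 0) (58, 45) (35.5769, 45)]
5. shoelace: 992.2625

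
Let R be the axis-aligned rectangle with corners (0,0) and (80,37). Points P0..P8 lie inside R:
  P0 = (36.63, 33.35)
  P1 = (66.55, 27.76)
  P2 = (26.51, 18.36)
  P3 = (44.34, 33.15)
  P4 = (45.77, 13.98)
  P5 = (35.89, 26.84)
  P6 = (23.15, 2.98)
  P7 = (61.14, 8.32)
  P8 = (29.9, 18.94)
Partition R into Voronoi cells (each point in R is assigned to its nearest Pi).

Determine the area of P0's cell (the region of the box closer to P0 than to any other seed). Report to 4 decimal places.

Area of P0's cell: 133.0369

1. box [0,80]×[0,37]: [(0, 0) (80, 0) (80, 37) (0, 37)]
2. ⊥bis P0·P1 via (51.59,30.555): [(0, 0) (45.8814, 0) (52.7941, 37) (0, 37)]  |A|=1825.4966
3. ⊥bis P0·P2 via (31.57,25.855): [(48.5679, 14.3794) (52.7941, 37) (15.0617, 37)]  |A|=426.7639
4. ⊥bis P0·P3 via (40.485,33.25): [(40.143, 20.0672) (40.5823, 37) (15.0617, 37)]  |A|=216.067
5. ⊥bis P0·P4 via (41.2,23.665): [(37.4411, 21.8913) (40.2244, 23.2047) (40.5823, 37) (15.0617, 37)]  |A|=211.7542
6. ⊥bis P0·P5 via (36.26,30.095): [(23.0685, 31.5945) (40.391, 29.6254) (40.5823, 37) (15.0617, 37)]  |A|=133.0369
7. ⊥bis P0·P6 via (29.89,18.165): [(23.0685, 31.5945) (40.391, 29.6254) (40.5823, 37) (15.0617, 37)]  |A|=133.0369
8. ⊥bis P0·P7 via (48.885,20.835): [(23.0685, 31.5945) (40.391, 29.6254) (40.5823, 37) (15.0617, 37)]  |A|=133.0369
9. ⊥bis P0·P8 via (33.265,26.145): [(23.0685, 31.5945) (40.391, 29.6254) (40.5823, 37) (15.0617, 37)]  |A|=133.0369
10. canonical 4-gon: [(23.0685, 31.5945) (40.391, 29.6254) (40.5823, 37) (15.0617, 37)]
11. shoelace: 133.0369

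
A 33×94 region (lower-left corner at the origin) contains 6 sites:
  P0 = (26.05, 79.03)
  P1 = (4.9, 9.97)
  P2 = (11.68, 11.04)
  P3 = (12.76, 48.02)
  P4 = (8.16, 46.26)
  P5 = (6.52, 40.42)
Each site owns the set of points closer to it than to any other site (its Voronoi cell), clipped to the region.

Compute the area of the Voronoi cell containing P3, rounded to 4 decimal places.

1. box [0,33]×[0,94]: [(0, 0) (33, 0) (33, 94) (0, 94)]
2. ⊥bis P3·P0 via (19.405,63.525): [(0, 71.8414) (0, 0) (33, 0) (33, 57.6986)]  |A|=2137.41
3. ⊥bis P3·P1 via (8.83,28.995): [(0, 71.8414) (0, 30.819) (33, 24.0022) (33, 57.6986)]  |A|=1232.86
4. ⊥bis P3·P2 via (12.22,29.53): [(0, 71.8414) (0, 30.819) (5.2554, 29.7334) (33, 28.9231) (33, 57.6986)]  |A|=1164.5955
5. ⊥bis P3·P4 via (10.46,47.14): [(1.2069, 71.3242) (17.254, 29.383) (33, 28.9231) (33, 57.6986)]  |A|=783.9436
6. ⊥bis P3·P5 via (9.64,44.22): [(1.2069, 71.3242) (12.4645, 41.9009) (28.0964, 29.0663) (33, 28.9231) (33, 57.6986)]  |A|=716.8396
7. canonical 5-gon: [(1.2069, 71.3242) (12.4645, 41.9009) (28.0964, 29.0663) (33, 28.9231) (33, 57.6986)]
8. shoelace: 716.8396

Area of P3's cell: 716.8396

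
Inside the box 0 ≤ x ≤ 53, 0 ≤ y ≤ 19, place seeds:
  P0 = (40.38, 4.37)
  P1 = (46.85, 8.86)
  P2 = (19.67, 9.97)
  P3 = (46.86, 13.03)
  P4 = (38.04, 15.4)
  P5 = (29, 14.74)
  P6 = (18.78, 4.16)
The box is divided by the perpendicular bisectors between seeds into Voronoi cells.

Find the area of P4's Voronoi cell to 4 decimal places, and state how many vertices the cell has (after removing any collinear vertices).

Area of P4's cell: 83.9012 (5 vertices)

1. box [0,53]×[0,19]: [(0, 0) (53, 0) (53, 19) (0, 19)]
2. ⊥bis P4·P0 via (39.21,9.885): [(0, 1.5667) (53, 12.8105) (53, 19) (0, 19)]  |A|=626.0047
3. ⊥bis P4·P1 via (42.445,12.13): [(0, 1.5667) (41.0716, 10.2799) (47.5449, 19) (0, 19)]  |A|=565.305
4. ⊥bis P4·P2 via (28.855,12.685): [(30.2449, 7.9831) (41.0716, 10.2799) (47.5449, 19) (26.9883, 19)]  |A|=153.0059
5. ⊥bis P4·P3 via (42.45,14.215): [(30.2449, 7.9831) (41.0716, 10.2799) (41.5747, 10.9577) (43.7358, 19) (26.9883, 19)]  |A|=137.6889
6. ⊥bis P4·P5 via (33.52,15.07): [(33.9796, 8.7754) (41.0716, 10.2799) (41.5747, 10.9577) (43.7358, 19) (33.2331, 19)]  |A|=83.9012
7. ⊥bis P4·P6 via (28.41,9.78): [(33.9796, 8.7754) (41.0716, 10.2799) (41.5747, 10.9577) (43.7358, 19) (33.2331, 19)]  |A|=83.9012
8. canonical 5-gon: [(33.9796, 8.7754) (41.0716, 10.2799) (41.5747, 10.9577) (43.7358, 19) (33.2331, 19)]
9. shoelace: 83.9012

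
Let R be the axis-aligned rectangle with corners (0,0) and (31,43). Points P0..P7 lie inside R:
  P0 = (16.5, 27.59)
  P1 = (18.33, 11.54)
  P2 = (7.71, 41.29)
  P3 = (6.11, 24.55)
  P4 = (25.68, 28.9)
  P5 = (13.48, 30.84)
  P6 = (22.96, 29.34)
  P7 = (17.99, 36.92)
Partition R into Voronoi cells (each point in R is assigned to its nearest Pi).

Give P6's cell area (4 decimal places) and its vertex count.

Area of P6's cell: 54.3825 (4 vertices)

1. box [0,31]×[0,43]: [(0, 0) (31, 0) (31, 43) (0, 43)]
2. ⊥bis P6·P0 via (19.73,28.465): [(27.4411, 0) (31, 0) (31, 43) (15.7925, 43)]  |A|=403.4775
3. ⊥bis P6·P1 via (20.645,20.44): [(21.9994, 20.0877) (31, 17.7465) (31, 43) (15.7925, 43)]  |A|=287.8676
4. ⊥bis P6·P2 via (15.335,35.315): [(17.222, 37.7231) (21.9994, 20.0877) (31, 17.7465) (31, 43) (21.357, 43)]  |A|=273.1859
5. ⊥bis P6·P3 via (14.535,26.945): [(17.222, 37.7231) (21.9994, 20.0877) (31, 17.7465) (31, 43) (21.357, 43)]  |A|=273.1859
6. ⊥bis P6·P4 via (24.32,29.12): [(17.222, 37.7231) (21.9994, 20.0877) (22.8242, 19.8732) (26.5653, 43) (21.357, 43)]  |A|=118.6718
7. ⊥bis P6·P5 via (18.22,30.09): [(19.9859, 41.2502) (18.6145, 32.583) (21.9994, 20.0877) (22.8242, 19.8732) (26.5653, 43) (21.357, 43)]  |A|=109.1128
8. ⊥bis P6·P7 via (20.475,33.13): [(18.7692, 32.0116) (21.9994, 20.0877) (22.8242, 19.8732) (25.5018, 36.426)]  |A|=54.3825
9. canonical 4-gon: [(18.7692, 32.0116) (21.9994, 20.0877) (22.8242, 19.8732) (25.5018, 36.426)]
10. shoelace: 54.3825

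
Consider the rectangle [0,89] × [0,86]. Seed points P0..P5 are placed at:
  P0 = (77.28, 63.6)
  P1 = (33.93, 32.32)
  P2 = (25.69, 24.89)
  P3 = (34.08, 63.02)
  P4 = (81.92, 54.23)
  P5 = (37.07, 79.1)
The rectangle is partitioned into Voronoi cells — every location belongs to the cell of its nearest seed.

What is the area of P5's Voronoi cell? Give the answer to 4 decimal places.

Area of P5's cell: 817.9381

1. box [0,89]×[0,86]: [(0, 0) (89, 0) (89, 86) (0, 86)]
2. ⊥bis P5·P0 via (57.175,71.35): [(0, 0) (29.6713, 0) (62.8222, 86) (0, 86)]  |A|=3977.2204
3. ⊥bis P5·P1 via (35.5,55.71): [(0, 58.0929) (50.7515, 54.6863) (62.8222, 86) (0, 86)]  |A|=1691.7641
4. ⊥bis P5·P2 via (31.38,51.995): [(0, 58.5824) (3.4283, 57.8627) (50.7515, 54.6863) (62.8222, 86) (0, 86)]  |A|=1690.9249
5. ⊥bis P5·P3 via (35.575,71.06): [(0, 77.675) (55.626, 67.3316) (62.8222, 86) (0, 86)]  |A|=817.9381
6. ⊥bis P5·P4 via (59.495,66.665): [(0, 77.675) (55.626, 67.3316) (62.8222, 86) (0, 86)]  |A|=817.9381
7. canonical 4-gon: [(0, 77.675) (55.626, 67.3316) (62.8222, 86) (0, 86)]
8. shoelace: 817.9381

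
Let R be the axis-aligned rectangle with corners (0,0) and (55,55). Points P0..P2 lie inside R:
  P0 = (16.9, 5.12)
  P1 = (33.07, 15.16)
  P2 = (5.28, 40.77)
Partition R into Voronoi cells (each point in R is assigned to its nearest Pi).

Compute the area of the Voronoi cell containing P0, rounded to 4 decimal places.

1. box [0,55]×[0,55]: [(0, 0) (55, 0) (55, 55) (0, 55)]
2. ⊥bis P0·P1 via (24.985,10.14): [(0, 50.3798) (0, 0) (31.281, 0)]  |A|=787.9639
3. ⊥bis P0·P2 via (11.09,22.945): [(16.0338, 24.5564) (0, 19.3303) (0, 0) (31.281, 0)]  |A|=539.0428
4. canonical 4-gon: [(16.0338, 24.5564) (0, 19.3303) (0, 0) (31.281, 0)]
5. shoelace: 539.0428

Area of P0's cell: 539.0428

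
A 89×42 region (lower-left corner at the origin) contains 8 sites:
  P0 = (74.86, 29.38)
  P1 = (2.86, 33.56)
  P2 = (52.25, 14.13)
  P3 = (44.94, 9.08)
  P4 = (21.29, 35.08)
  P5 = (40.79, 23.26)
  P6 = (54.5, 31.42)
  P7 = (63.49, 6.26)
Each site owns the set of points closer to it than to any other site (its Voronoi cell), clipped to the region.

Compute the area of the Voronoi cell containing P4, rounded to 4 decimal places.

1. box [0,89]×[0,42]: [(0, 0) (89, 0) (89, 42) (0, 42)]
2. ⊥bis P4·P0 via (48.075,32.23): [(0, 0) (44.6456, 0) (49.1146, 42) (0, 42)]  |A|=1968.964
3. ⊥bis P4·P1 via (12.075,34.32): [(14.9055, 0) (44.6456, 0) (49.1146, 42) (11.4416, 42)]  |A|=1415.6747
4. ⊥bis P4·P2 via (36.77,24.605): [(14.9055, 0) (20.1203, 0) (48.5408, 42) (11.4416, 42)]  |A|=888.5946
5. ⊥bis P4·P3 via (33.115,22.08): [(14.4823, 5.1314) (38.1774, 26.6848) (48.5408, 42) (11.4416, 42)]  |A|=753.6615
6. ⊥bis P4·P5 via (31.04,29.17): [(14.4823, 5.1314) (18.9105, 9.1593) (38.817, 42) (11.4416, 42)]  |A|=537.2662
7. ⊥bis P4·P6 via (37.895,33.25): [(14.4823, 5.1314) (18.9105, 9.1593) (38.817, 42) (11.4416, 42)]  |A|=537.2662
8. ⊥bis P4·P7 via (42.39,20.67): [(14.4823, 5.1314) (18.9105, 9.1593) (38.817, 42) (11.4416, 42)]  |A|=537.2662
9. canonical 4-gon: [(14.4823, 5.1314) (18.9105, 9.1593) (38.817, 42) (11.4416, 42)]
10. shoelace: 537.2662

Area of P4's cell: 537.2662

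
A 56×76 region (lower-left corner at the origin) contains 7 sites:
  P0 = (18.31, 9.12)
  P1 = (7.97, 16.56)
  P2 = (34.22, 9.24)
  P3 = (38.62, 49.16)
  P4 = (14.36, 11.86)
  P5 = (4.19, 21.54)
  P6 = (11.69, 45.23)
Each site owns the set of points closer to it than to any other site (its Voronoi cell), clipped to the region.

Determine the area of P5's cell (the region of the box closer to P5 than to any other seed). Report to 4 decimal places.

1. box [0,56]×[0,76]: [(0, 0) (56, 0) (56, 76) (0, 76)]
2. ⊥bis P5·P0 via (11.25,15.33): [(0, 2.5401) (56, 66.2052) (56, 76) (0, 76)]  |A|=2331.1303
3. ⊥bis P5·P1 via (6.08,19.05): [(0, 14.4351) (31.4814, 38.3306) (56, 66.2052) (56, 76) (0, 76)]  |A|=2143.8962
4. ⊥bis P5·P2 via (19.205,15.39): [(0, 14.4351) (27.3018, 35.1581) (44.0303, 76) (0, 76)]  |A|=1739.5572
5. ⊥bis P5·P3 via (21.405,35.35): [(0, 62.0326) (0, 14.4351) (23.7324, 32.4488)]  |A|=564.8016
6. ⊥bis P5·P4 via (9.275,16.7): [(0, 62.0326) (0, 14.4351) (23.7324, 32.4488)]  |A|=564.8016
7. ⊥bis P5·P6 via (7.94,33.385): [(0, 35.8987) (0, 14.4351) (19.9546, 29.5813)]  |A|=214.1492
8. canonical 3-gon: [(0, 35.8987) (0, 14.4351) (19.9546, 29.5813)]
9. shoelace: 214.1492

Area of P5's cell: 214.1492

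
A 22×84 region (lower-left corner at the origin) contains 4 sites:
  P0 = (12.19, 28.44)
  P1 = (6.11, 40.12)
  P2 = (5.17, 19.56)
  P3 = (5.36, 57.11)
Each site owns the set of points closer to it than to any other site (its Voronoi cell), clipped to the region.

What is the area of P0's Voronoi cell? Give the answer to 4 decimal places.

Area of P0's cell: 288.3853

1. box [0,22]×[0,84]: [(0, 0) (22, 0) (22, 84) (0, 84)]
2. ⊥bis P0·P1 via (9.15,34.28): [(0, 29.517) (0, 0) (22, 0) (22, 40.969)]  |A|=775.3463
3. ⊥bis P0·P2 via (8.68,24): [(1.0258, 30.051) (22, 13.47) (22, 40.969)]  |A|=288.3853
4. ⊥bis P0·P3 via (8.775,42.775): [(1.0258, 30.051) (22, 13.47) (22, 40.969)]  |A|=288.3853
5. canonical 3-gon: [(1.0258, 30.051) (22, 13.47) (22, 40.969)]
6. shoelace: 288.3853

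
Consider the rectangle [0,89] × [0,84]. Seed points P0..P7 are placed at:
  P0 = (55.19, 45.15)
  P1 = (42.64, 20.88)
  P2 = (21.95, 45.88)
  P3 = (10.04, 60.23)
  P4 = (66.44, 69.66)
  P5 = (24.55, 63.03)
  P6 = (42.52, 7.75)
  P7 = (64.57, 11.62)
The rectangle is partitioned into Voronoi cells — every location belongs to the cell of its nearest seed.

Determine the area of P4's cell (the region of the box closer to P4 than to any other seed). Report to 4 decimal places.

1. box [0,89]×[0,84]: [(0, 0) (89, 0) (89, 84) (0, 84)]
2. ⊥bis P4·P0 via (60.815,57.405): [(89, 44.4682) (89, 84) (2.8734, 84)]  |A|=1702.371
3. ⊥bis P4·P1 via (54.54,45.27): [(89, 44.4682) (89, 84) (2.8734, 84)]  |A|=1702.371
4. ⊥bis P4·P2 via (44.195,57.77): [(39.0505, 67.3948) (89, 44.4682) (89, 84) (30.175, 84)]  |A|=1475.6966
5. ⊥bis P4·P3 via (38.24,64.945): [(37.275, 70.7166) (39.0505, 67.3948) (89, 44.4682) (89, 84) (35.054, 84)]  |A|=1443.2918
6. ⊥bis P4·P5 via (45.495,66.345): [(45.8207, 64.2873) (89, 44.4682) (89, 84) (42.7007, 84)]  |A|=1309.8196
7. ⊥bis P4·P6 via (54.48,38.705): [(45.8207, 64.2873) (89, 44.4682) (89, 84) (42.7007, 84)]  |A|=1309.8196
8. ⊥bis P4·P7 via (65.505,40.64): [(45.8207, 64.2873) (89, 44.4682) (89, 84) (42.7007, 84)]  |A|=1309.8196
9. canonical 4-gon: [(45.8207, 64.2873) (89, 44.4682) (89, 84) (42.7007, 84)]
10. shoelace: 1309.8196

Area of P4's cell: 1309.8196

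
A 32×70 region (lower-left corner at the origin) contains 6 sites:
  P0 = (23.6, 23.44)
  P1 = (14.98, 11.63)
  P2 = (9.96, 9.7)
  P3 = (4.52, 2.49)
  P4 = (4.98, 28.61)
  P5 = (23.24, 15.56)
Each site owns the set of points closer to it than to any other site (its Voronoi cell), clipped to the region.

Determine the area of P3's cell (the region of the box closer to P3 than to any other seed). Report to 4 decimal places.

Area of P3's cell: 88.5206

1. box [0,32]×[0,70]: [(0, 0) (32, 0) (32, 70) (0, 70)]
2. ⊥bis P3·P0 via (14.06,12.965): [(0, 25.77) (0, 0) (28.2957, 0)]  |A|=364.5899
3. ⊥bis P3·P1 via (9.75,7.06): [(0, 18.2181) (0, 0) (15.9191, 0)]  |A|=145.0075
4. ⊥bis P3·P2 via (7.24,6.095): [(0, 11.5576) (0, 0) (15.3181, 0)]  |A|=88.5206
5. ⊥bis P3·P4 via (4.75,15.55): [(0, 11.5576) (0, 0) (15.3181, 0)]  |A|=88.5206
6. ⊥bis P3·P5 via (13.88,9.025): [(0, 11.5576) (0, 0) (15.3181, 0)]  |A|=88.5206
7. canonical 3-gon: [(0, 11.5576) (0, 0) (15.3181, 0)]
8. shoelace: 88.5206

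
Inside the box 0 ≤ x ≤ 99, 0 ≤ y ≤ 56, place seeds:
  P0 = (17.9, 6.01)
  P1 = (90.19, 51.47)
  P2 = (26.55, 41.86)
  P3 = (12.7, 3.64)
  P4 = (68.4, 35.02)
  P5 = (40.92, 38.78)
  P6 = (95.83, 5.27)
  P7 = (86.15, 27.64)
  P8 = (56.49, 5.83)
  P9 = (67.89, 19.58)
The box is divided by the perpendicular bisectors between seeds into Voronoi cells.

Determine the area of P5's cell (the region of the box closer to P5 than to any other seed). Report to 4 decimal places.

1. box [0,99]×[0,56]: [(0, 0) (99, 0) (99, 56) (0, 56)]
2. ⊥bis P5·P0 via (29.41,22.395): [(0, 43.0547) (61.2903, 0) (99, 0) (99, 56) (0, 56)]  |A|=4224.5828
3. ⊥bis P5·P1 via (65.555,45.125): [(0, 43.0547) (61.2903, 0) (77.1774, 0) (62.754, 56) (0, 56)]  |A|=2598.6632
4. ⊥bis P5·P2 via (33.735,40.32): [(29.8298, 22.1001) (61.2903, 0) (77.1774, 0) (62.754, 56) (37.0958, 56)]  |A|=1776.8131
5. ⊥bis P5·P3 via (26.81,21.21): [(29.8298, 22.1001) (61.2903, 0) (77.1774, 0) (62.754, 56) (37.0958, 56)]  |A|=1776.8131
6. ⊥bis P5·P4 via (54.66,36.9): [(29.8298, 22.1001) (50.6352, 7.4849) (57.2734, 56) (37.0958, 56)]  |A|=895.2069
7. ⊥bis P5·P6 via (68.375,22.025): [(29.8298, 22.1001) (50.6352, 7.4849) (57.2734, 56) (37.0958, 56)]  |A|=895.2069
8. ⊥bis P5·P7 via (63.535,33.21): [(29.8298, 22.1001) (50.6352, 7.4849) (57.2734, 56) (37.0958, 56)]  |A|=895.2069
9. ⊥bis P5·P8 via (48.705,22.305): [(29.8298, 22.1001) (37.2462, 16.8903) (52.9366, 24.3046) (57.2734, 56) (37.0958, 56)]  |A|=771.7842
10. ⊥bis P5·P9 via (54.405,29.18): [(29.8298, 22.1001) (37.2462, 16.8903) (49.9191, 22.8787) (53.413, 27.7866) (57.2734, 56) (37.0958, 56)]  |A|=766.8704
11. canonical 6-gon: [(29.8298, 22.1001) (37.2462, 16.8903) (49.9191, 22.8787) (53.413, 27.7866) (57.2734, 56) (37.0958, 56)]
12. shoelace: 766.8704

Area of P5's cell: 766.8704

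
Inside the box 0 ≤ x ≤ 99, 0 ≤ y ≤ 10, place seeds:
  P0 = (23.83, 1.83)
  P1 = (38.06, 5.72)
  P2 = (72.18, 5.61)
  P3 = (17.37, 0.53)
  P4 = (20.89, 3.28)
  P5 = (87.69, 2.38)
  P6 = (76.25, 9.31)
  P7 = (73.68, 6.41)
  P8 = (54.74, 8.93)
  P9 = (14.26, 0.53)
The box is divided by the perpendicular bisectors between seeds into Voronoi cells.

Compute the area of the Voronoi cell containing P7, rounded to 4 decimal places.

1. box [0,99]×[0,10]: [(0, 0) (99, 0) (99, 10) (0, 10)]
2. ⊥bis P7·P0 via (48.755,4.12): [(49.1335, 0) (99, 0) (99, 10) (48.2148, 10)]  |A|=503.2585
3. ⊥bis P7·P1 via (55.87,6.065): [(55.9875, 0) (99, 0) (99, 10) (55.7938, 10)]  |A|=431.0937
4. ⊥bis P7·P2 via (72.93,6.01): [(76.1353, 0) (99, 0) (99, 10) (70.802, 10)]  |A|=255.3133
5. ⊥bis P7·P3 via (45.525,3.47): [(76.1353, 0) (99, 0) (99, 10) (70.802, 10)]  |A|=255.3133
6. ⊥bis P7·P4 via (47.285,4.845): [(76.1353, 0) (99, 0) (99, 10) (70.802, 10)]  |A|=255.3133
7. ⊥bis P7·P5 via (80.685,4.395): [(76.1353, 0) (79.4208, 0) (82.2973, 10) (70.802, 10)]  |A|=73.9036
8. ⊥bis P7·P6 via (74.965,7.86): [(76.1353, 0) (79.4208, 0) (80.3173, 3.1167) (72.5502, 10) (70.802, 10)]  |A|=40.3578
9. ⊥bis P7·P8 via (64.21,7.67): [(76.1353, 0) (79.4208, 0) (80.3173, 3.1167) (72.5502, 10) (70.802, 10)]  |A|=40.3578
10. ⊥bis P7·P9 via (43.97,3.47): [(76.1353, 0) (79.4208, 0) (80.3173, 3.1167) (72.5502, 10) (70.802, 10)]  |A|=40.3578
11. canonical 5-gon: [(76.1353, 0) (79.4208, 0) (80.3173, 3.1167) (72.5502, 10) (70.802, 10)]
12. shoelace: 40.3578

Area of P7's cell: 40.3578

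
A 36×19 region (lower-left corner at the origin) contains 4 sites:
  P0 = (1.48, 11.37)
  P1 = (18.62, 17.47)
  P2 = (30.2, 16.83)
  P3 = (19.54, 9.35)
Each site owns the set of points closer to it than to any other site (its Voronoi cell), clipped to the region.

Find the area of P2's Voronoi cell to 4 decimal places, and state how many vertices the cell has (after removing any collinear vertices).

1. box [0,36]×[0,19]: [(0, 0) (36, 0) (36, 19) (0, 19)]
2. ⊥bis P2·P0 via (15.84,14.1): [(18.5206, 0) (36, 0) (36, 19) (14.9085, 19)]  |A|=366.4243
3. ⊥bis P2·P1 via (24.41,17.15): [(23.4622, 0) (36, 0) (36, 19) (24.5122, 19)]  |A|=228.2432
4. ⊥bis P2·P3 via (24.87,13.09): [(24.2356, 13.9941) (34.0551, 0) (36, 0) (36, 19) (24.5122, 19)]  |A|=154.1236
5. canonical 5-gon: [(24.2356, 13.9941) (34.0551, 0) (36, 0) (36, 19) (24.5122, 19)]
6. shoelace: 154.1236

Area of P2's cell: 154.1236 (5 vertices)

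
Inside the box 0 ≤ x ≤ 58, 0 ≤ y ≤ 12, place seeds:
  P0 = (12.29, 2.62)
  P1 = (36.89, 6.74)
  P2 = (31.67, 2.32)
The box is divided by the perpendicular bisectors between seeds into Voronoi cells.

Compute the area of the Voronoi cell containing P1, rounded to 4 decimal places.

1. box [0,58]×[0,12]: [(0, 0) (58, 0) (58, 12) (0, 12)]
2. ⊥bis P1·P0 via (24.59,4.68): [(25.3738, 0) (58, 0) (58, 12) (23.364, 12)]  |A|=403.5729
3. ⊥bis P1·P2 via (34.28,4.53): [(38.1157, 0) (58, 0) (58, 12) (27.9548, 12)]  |A|=299.5766
4. canonical 4-gon: [(38.1157, 0) (58, 0) (58, 12) (27.9548, 12)]
5. shoelace: 299.5766

Area of P1's cell: 299.5766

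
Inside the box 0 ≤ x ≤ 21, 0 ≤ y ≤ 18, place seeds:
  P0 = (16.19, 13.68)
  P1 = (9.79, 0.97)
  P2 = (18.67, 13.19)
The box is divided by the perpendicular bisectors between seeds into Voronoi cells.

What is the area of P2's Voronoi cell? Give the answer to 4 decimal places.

1. box [0,21]×[0,18]: [(0, 0) (21, 0) (21, 18) (0, 18)]
2. ⊥bis P2·P0 via (17.43,13.435): [(14.7755, 0) (21, 0) (21, 18) (18.332, 18)]  |A|=80.0329
3. ⊥bis P2·P1 via (14.23,7.08): [(15.9303, 5.8445) (21, 2.1604) (21, 18) (18.332, 18)]  |A|=56.3671
4. canonical 4-gon: [(15.9303, 5.8445) (21, 2.1604) (21, 18) (18.332, 18)]
5. shoelace: 56.3671

Area of P2's cell: 56.3671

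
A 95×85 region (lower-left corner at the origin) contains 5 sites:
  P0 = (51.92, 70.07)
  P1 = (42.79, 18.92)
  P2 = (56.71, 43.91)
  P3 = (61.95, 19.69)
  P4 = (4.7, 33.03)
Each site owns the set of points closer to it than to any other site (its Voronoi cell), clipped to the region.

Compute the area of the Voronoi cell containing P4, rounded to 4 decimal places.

1. box [0,95]×[0,85]: [(0, 0) (95, 0) (95, 85) (0, 85)]
2. ⊥bis P4·P0 via (28.31,51.55): [(0, 0) (68.7465, 0) (2.0714, 85) (0, 85)]  |A|=3009.76
3. ⊥bis P4·P1 via (23.745,25.975): [(0, 0) (14.1229, 0) (31.6443, 47.2993) (2.0714, 85) (0, 85)]  |A|=1717.9306
4. ⊥bis P4·P2 via (30.705,38.47): [(0, 0) (14.1229, 0) (29.8636, 42.4922) (27.8447, 52.1432) (2.0714, 85) (0, 85)]  |A|=1704.4852
5. ⊥bis P4·P3 via (33.325,26.36): [(0, 0) (14.1229, 0) (29.8636, 42.4922) (27.8447, 52.1432) (2.0714, 85) (0, 85)]  |A|=1704.4852
6. canonical 6-gon: [(0, 0) (14.1229, 0) (29.8636, 42.4922) (27.8447, 52.1432) (2.0714, 85) (0, 85)]
7. shoelace: 1704.4852

Area of P4's cell: 1704.4852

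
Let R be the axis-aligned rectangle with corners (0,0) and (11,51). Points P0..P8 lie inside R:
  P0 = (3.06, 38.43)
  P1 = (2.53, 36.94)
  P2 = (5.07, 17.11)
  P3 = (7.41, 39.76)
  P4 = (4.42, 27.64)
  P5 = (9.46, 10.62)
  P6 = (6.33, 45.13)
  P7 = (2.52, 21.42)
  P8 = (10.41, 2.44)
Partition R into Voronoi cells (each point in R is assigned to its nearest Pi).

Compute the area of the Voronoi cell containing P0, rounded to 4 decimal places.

1. box [0,11]×[0,51]: [(0, 0) (11, 0) (11, 51) (0, 51)]
2. ⊥bis P0·P1 via (2.795,37.685): [(0, 38.6792) (11, 34.7664) (11, 51) (0, 51)]  |A|=157.049
3. ⊥bis P0·P2 via (4.065,27.77): [(0, 38.6792) (11, 34.7664) (11, 51) (0, 51)]  |A|=157.049
4. ⊥bis P0·P3 via (5.235,39.095): [(0, 38.6792) (6.0165, 36.5391) (1.5951, 51) (0, 51)]  |A|=48.5969
5. ⊥bis P0·P4 via (3.74,33.035): [(0, 38.6792) (6.0165, 36.5391) (1.5951, 51) (0, 51)]  |A|=48.5969
6. ⊥bis P0·P5 via (6.26,24.525): [(0, 38.6792) (6.0165, 36.5391) (1.5951, 51) (0, 51)]  |A|=48.5969
7. ⊥bis P0·P6 via (4.695,41.78): [(0, 44.0714) (0, 38.6792) (6.0165, 36.5391) (4.3648, 41.9412)]  |A|=26.2513
8. ⊥bis P0·P7 via (2.79,29.925): [(0, 44.0714) (0, 38.6792) (6.0165, 36.5391) (4.3648, 41.9412)]  |A|=26.2513
9. ⊥bis P0·P8 via (6.735,20.435): [(0, 44.0714) (0, 38.6792) (6.0165, 36.5391) (4.3648, 41.9412)]  |A|=26.2513
10. canonical 4-gon: [(0, 44.0714) (0, 38.6792) (6.0165, 36.5391) (4.3648, 41.9412)]
11. shoelace: 26.2513

Area of P0's cell: 26.2513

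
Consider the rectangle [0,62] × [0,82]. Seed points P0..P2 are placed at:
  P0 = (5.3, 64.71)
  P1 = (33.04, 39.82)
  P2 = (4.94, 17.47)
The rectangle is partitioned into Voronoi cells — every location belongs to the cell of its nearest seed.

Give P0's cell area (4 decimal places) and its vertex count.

1. box [0,62]×[0,82]: [(0, 0) (62, 0) (62, 82) (0, 82)]
2. ⊥bis P0·P1 via (19.17,52.265): [(0, 30.9) (45.85, 82) (0, 82)]  |A|=1171.4693
3. ⊥bis P0·P2 via (5.12,41.09): [(0, 41.129) (9.1158, 41.0595) (45.85, 82) (0, 82)]  |A|=1124.8463
4. canonical 4-gon: [(0, 41.129) (9.1158, 41.0595) (45.85, 82) (0, 82)]
5. shoelace: 1124.8463

Area of P0's cell: 1124.8463 (4 vertices)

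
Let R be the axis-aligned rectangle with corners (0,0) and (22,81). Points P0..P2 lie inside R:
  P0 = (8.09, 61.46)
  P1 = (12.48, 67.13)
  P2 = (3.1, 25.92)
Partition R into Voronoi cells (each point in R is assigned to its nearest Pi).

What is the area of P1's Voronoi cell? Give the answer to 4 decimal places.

Area of P1's cell: 379.6890

1. box [0,22]×[0,81]: [(0, 0) (22, 0) (22, 81) (0, 81)]
2. ⊥bis P1·P0 via (10.285,64.295): [(0, 72.2582) (22, 55.2247) (22, 81) (0, 81)]  |A|=379.689
3. ⊥bis P1·P2 via (7.79,46.525): [(0, 72.2582) (22, 55.2247) (22, 81) (0, 81)]  |A|=379.689
4. canonical 4-gon: [(0, 72.2582) (22, 55.2247) (22, 81) (0, 81)]
5. shoelace: 379.689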